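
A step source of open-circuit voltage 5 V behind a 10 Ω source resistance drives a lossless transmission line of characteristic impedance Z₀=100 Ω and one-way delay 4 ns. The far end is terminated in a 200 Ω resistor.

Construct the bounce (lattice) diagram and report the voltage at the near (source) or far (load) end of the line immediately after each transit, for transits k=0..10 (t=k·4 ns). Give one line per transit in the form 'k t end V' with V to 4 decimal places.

0 0 source 4.5455
1 4 load 6.0606
2 8 source 4.8209
3 12 load 4.4077
4 16 source 4.7458
5 20 load 4.8585
6 24 source 4.7663
7 28 load 4.7356
8 32 source 4.7607
9 36 load 4.7691
10 40 source 4.7622

Γ_L=0.333333, Γ_S=-0.818182; launch V₁=5·100/110=4.545455
k=0 src: V=4.5455
k=1 load: inc=4.545455, refl=4.545455·0.333333=1.5152; V=0.000000+4.545455+1.515152=6.0606
k=2 src: inc=1.515152, refl=1.515152·-0.818182=-1.2397; V=4.545455+1.515152+-1.239669=4.8209
k=3 load: inc=-1.239669, refl=-1.239669·0.333333=-0.4132; V=6.060606+-1.239669+-0.413223=4.4077
k=4 src: inc=-0.413223, refl=-0.413223·-0.818182=0.3381; V=4.820937+-0.413223+0.338092=4.7458
k=5 load: inc=0.338092, refl=0.338092·0.333333=0.1127; V=4.407713+0.338092+0.112697=4.8585
k=6 src: inc=0.112697, refl=0.112697·-0.818182=-0.0922; V=4.745805+0.112697+-0.092207=4.7663
k=7 load: inc=-0.092207, refl=-0.092207·0.333333=-0.0307; V=4.858502+-0.092207+-0.030736=4.7356
k=8 src: inc=-0.030736, refl=-0.030736·-0.818182=0.0251; V=4.766296+-0.030736+0.025147=4.7607
k=9 load: inc=0.025147, refl=0.025147·0.333333=0.0084; V=4.735560+0.025147+0.008382=4.7691
k=10 src: inc=0.008382, refl=0.008382·-0.818182=-0.0069; V=4.760707+0.008382+-0.006858=4.7622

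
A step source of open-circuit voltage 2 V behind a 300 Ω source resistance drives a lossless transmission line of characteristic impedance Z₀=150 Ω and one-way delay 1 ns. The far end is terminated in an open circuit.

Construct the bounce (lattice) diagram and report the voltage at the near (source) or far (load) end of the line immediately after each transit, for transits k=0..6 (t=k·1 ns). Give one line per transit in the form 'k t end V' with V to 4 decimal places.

0 0 source 0.6667
1 1 load 1.3333
2 2 source 1.5556
3 3 load 1.7778
4 4 source 1.8519
5 5 load 1.9259
6 6 source 1.9506

Γ_L=1.000000, Γ_S=0.333333; launch V₁=2·150/450=0.666667
k=0 src: V=0.6667
k=1 load: inc=0.666667, refl=0.666667·1.000000=0.6667; V=0.000000+0.666667+0.666667=1.3333
k=2 src: inc=0.666667, refl=0.666667·0.333333=0.2222; V=0.666667+0.666667+0.222222=1.5556
k=3 load: inc=0.222222, refl=0.222222·1.000000=0.2222; V=1.333333+0.222222+0.222222=1.7778
k=4 src: inc=0.222222, refl=0.222222·0.333333=0.0741; V=1.555556+0.222222+0.074074=1.8519
k=5 load: inc=0.074074, refl=0.074074·1.000000=0.0741; V=1.777778+0.074074+0.074074=1.9259
k=6 src: inc=0.074074, refl=0.074074·0.333333=0.0247; V=1.851852+0.074074+0.024691=1.9506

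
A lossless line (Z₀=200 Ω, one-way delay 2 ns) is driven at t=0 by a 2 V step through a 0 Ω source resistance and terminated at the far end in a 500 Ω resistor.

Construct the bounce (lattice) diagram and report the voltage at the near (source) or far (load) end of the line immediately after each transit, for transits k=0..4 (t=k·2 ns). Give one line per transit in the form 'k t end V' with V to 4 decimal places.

Γ_L=0.428571, Γ_S=-1.000000; launch V₁=2·200/200=2.000000
k=0 src: V=2.0000
k=1 load: inc=2.000000, refl=2.000000·0.428571=0.8571; V=0.000000+2.000000+0.857143=2.8571
k=2 src: inc=0.857143, refl=0.857143·-1.000000=-0.8571; V=2.000000+0.857143+-0.857143=2.0000
k=3 load: inc=-0.857143, refl=-0.857143·0.428571=-0.3673; V=2.857143+-0.857143+-0.367347=1.6327
k=4 src: inc=-0.367347, refl=-0.367347·-1.000000=0.3673; V=2.000000+-0.367347+0.367347=2.0000

0 0 source 2.0000
1 2 load 2.8571
2 4 source 2.0000
3 6 load 1.6327
4 8 source 2.0000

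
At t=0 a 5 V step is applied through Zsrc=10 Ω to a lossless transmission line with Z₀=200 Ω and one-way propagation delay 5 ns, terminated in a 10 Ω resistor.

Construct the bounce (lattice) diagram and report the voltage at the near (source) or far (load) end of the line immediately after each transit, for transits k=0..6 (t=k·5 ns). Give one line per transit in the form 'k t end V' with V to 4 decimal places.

0 0 source 4.7619
1 5 load 0.4535
2 10 source 4.3516
3 15 load 0.8248
4 20 source 4.0157
5 25 load 1.1287
6 30 source 3.7407

Γ_L=-0.904762, Γ_S=-0.904762; launch V₁=5·200/210=4.761905
k=0 src: V=4.7619
k=1 load: inc=4.761905, refl=4.761905·-0.904762=-4.3084; V=0.000000+4.761905+-4.308390=0.4535
k=2 src: inc=-4.308390, refl=-4.308390·-0.904762=3.8981; V=4.761905+-4.308390+3.898067=4.3516
k=3 load: inc=3.898067, refl=3.898067·-0.904762=-3.5268; V=0.453515+3.898067+-3.526823=0.8248
k=4 src: inc=-3.526823, refl=-3.526823·-0.904762=3.1909; V=4.351582+-3.526823+3.190935=4.0157
k=5 load: inc=3.190935, refl=3.190935·-0.904762=-2.8870; V=0.824759+3.190935+-2.887036=1.1287
k=6 src: inc=-2.887036, refl=-2.887036·-0.904762=2.6121; V=4.015694+-2.887036+2.612080=3.7407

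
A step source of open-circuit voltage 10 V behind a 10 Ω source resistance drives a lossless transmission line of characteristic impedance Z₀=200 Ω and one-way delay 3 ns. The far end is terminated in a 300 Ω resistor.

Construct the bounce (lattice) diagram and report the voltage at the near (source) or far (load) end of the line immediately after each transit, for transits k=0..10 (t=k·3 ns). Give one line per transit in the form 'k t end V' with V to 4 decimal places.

Γ_L=0.200000, Γ_S=-0.904762; launch V₁=10·200/210=9.523810
k=0 src: V=9.5238
k=1 load: inc=9.523810, refl=9.523810·0.200000=1.9048; V=0.000000+9.523810+1.904762=11.4286
k=2 src: inc=1.904762, refl=1.904762·-0.904762=-1.7234; V=9.523810+1.904762+-1.723356=9.7052
k=3 load: inc=-1.723356, refl=-1.723356·0.200000=-0.3447; V=11.428571+-1.723356+-0.344671=9.3605
k=4 src: inc=-0.344671, refl=-0.344671·-0.904762=0.3118; V=9.705215+-0.344671+0.311845=9.6724
k=5 load: inc=0.311845, refl=0.311845·0.200000=0.0624; V=9.360544+0.311845+0.062369=9.7348
k=6 src: inc=0.062369, refl=0.062369·-0.904762=-0.0564; V=9.672390+0.062369+-0.056429=9.6783
k=7 load: inc=-0.056429, refl=-0.056429·0.200000=-0.0113; V=9.734759+-0.056429+-0.011286=9.6670
k=8 src: inc=-0.011286, refl=-0.011286·-0.904762=0.0102; V=9.678330+-0.011286+0.010211=9.6773
k=9 load: inc=0.010211, refl=0.010211·0.200000=0.0020; V=9.667044+0.010211+0.002042=9.6793
k=10 src: inc=0.002042, refl=0.002042·-0.904762=-0.0018; V=9.677255+0.002042+-0.001848=9.6774

0 0 source 9.5238
1 3 load 11.4286
2 6 source 9.7052
3 9 load 9.3605
4 12 source 9.6724
5 15 load 9.7348
6 18 source 9.6783
7 21 load 9.6670
8 24 source 9.6773
9 27 load 9.6793
10 30 source 9.6774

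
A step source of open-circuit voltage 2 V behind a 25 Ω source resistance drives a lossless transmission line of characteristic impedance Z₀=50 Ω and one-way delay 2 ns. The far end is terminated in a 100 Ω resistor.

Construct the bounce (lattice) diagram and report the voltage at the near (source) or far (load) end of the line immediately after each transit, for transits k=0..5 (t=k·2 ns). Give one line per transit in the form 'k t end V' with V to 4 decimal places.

0 0 source 1.3333
1 2 load 1.7778
2 4 source 1.6296
3 6 load 1.5802
4 8 source 1.5967
5 10 load 1.6022

Γ_L=0.333333, Γ_S=-0.333333; launch V₁=2·50/75=1.333333
k=0 src: V=1.3333
k=1 load: inc=1.333333, refl=1.333333·0.333333=0.4444; V=0.000000+1.333333+0.444444=1.7778
k=2 src: inc=0.444444, refl=0.444444·-0.333333=-0.1481; V=1.333333+0.444444+-0.148148=1.6296
k=3 load: inc=-0.148148, refl=-0.148148·0.333333=-0.0494; V=1.777778+-0.148148+-0.049383=1.5802
k=4 src: inc=-0.049383, refl=-0.049383·-0.333333=0.0165; V=1.629630+-0.049383+0.016461=1.5967
k=5 load: inc=0.016461, refl=0.016461·0.333333=0.0055; V=1.580247+0.016461+0.005487=1.6022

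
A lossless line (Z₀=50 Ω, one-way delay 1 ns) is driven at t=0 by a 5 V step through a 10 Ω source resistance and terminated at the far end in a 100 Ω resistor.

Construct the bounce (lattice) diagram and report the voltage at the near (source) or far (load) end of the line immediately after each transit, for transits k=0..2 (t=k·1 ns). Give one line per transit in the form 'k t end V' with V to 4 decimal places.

0 0 source 4.1667
1 1 load 5.5556
2 2 source 4.6296

Γ_L=0.333333, Γ_S=-0.666667; launch V₁=5·50/60=4.166667
k=0 src: V=4.1667
k=1 load: inc=4.166667, refl=4.166667·0.333333=1.3889; V=0.000000+4.166667+1.388889=5.5556
k=2 src: inc=1.388889, refl=1.388889·-0.666667=-0.9259; V=4.166667+1.388889+-0.925926=4.6296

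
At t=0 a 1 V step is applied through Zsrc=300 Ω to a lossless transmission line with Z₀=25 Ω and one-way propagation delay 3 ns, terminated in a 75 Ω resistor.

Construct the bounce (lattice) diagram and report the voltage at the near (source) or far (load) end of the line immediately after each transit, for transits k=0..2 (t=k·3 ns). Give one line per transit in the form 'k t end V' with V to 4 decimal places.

Γ_L=0.500000, Γ_S=0.846154; launch V₁=1·25/325=0.076923
k=0 src: V=0.0769
k=1 load: inc=0.076923, refl=0.076923·0.500000=0.0385; V=0.000000+0.076923+0.038462=0.1154
k=2 src: inc=0.038462, refl=0.038462·0.846154=0.0325; V=0.076923+0.038462+0.032544=0.1479

0 0 source 0.0769
1 3 load 0.1154
2 6 source 0.1479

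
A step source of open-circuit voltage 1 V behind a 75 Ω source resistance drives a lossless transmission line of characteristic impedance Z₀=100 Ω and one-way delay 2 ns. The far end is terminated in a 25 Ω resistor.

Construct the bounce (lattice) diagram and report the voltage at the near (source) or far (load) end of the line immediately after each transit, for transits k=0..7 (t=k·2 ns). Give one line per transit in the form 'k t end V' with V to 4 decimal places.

0 0 source 0.5714
1 2 load 0.2286
2 4 source 0.2776
3 6 load 0.2482
4 8 source 0.2524
5 10 load 0.2498
6 12 source 0.2502
7 14 load 0.2500

Γ_L=-0.600000, Γ_S=-0.142857; launch V₁=1·100/175=0.571429
k=0 src: V=0.5714
k=1 load: inc=0.571429, refl=0.571429·-0.600000=-0.3429; V=0.000000+0.571429+-0.342857=0.2286
k=2 src: inc=-0.342857, refl=-0.342857·-0.142857=0.0490; V=0.571429+-0.342857+0.048980=0.2776
k=3 load: inc=0.048980, refl=0.048980·-0.600000=-0.0294; V=0.228571+0.048980+-0.029388=0.2482
k=4 src: inc=-0.029388, refl=-0.029388·-0.142857=0.0042; V=0.277551+-0.029388+0.004198=0.2524
k=5 load: inc=0.004198, refl=0.004198·-0.600000=-0.0025; V=0.248163+0.004198+-0.002519=0.2498
k=6 src: inc=-0.002519, refl=-0.002519·-0.142857=0.0004; V=0.252362+-0.002519+0.000360=0.2502
k=7 load: inc=0.000360, refl=0.000360·-0.600000=-0.0002; V=0.249843+0.000360+-0.000216=0.2500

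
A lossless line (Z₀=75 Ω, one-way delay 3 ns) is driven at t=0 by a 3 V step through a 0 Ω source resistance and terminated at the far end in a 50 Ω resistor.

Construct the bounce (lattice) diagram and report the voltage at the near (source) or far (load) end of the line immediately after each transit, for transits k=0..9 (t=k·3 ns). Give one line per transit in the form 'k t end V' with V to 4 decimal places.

Γ_L=-0.200000, Γ_S=-1.000000; launch V₁=3·75/75=3.000000
k=0 src: V=3.0000
k=1 load: inc=3.000000, refl=3.000000·-0.200000=-0.6000; V=0.000000+3.000000+-0.600000=2.4000
k=2 src: inc=-0.600000, refl=-0.600000·-1.000000=0.6000; V=3.000000+-0.600000+0.600000=3.0000
k=3 load: inc=0.600000, refl=0.600000·-0.200000=-0.1200; V=2.400000+0.600000+-0.120000=2.8800
k=4 src: inc=-0.120000, refl=-0.120000·-1.000000=0.1200; V=3.000000+-0.120000+0.120000=3.0000
k=5 load: inc=0.120000, refl=0.120000·-0.200000=-0.0240; V=2.880000+0.120000+-0.024000=2.9760
k=6 src: inc=-0.024000, refl=-0.024000·-1.000000=0.0240; V=3.000000+-0.024000+0.024000=3.0000
k=7 load: inc=0.024000, refl=0.024000·-0.200000=-0.0048; V=2.976000+0.024000+-0.004800=2.9952
k=8 src: inc=-0.004800, refl=-0.004800·-1.000000=0.0048; V=3.000000+-0.004800+0.004800=3.0000
k=9 load: inc=0.004800, refl=0.004800·-0.200000=-0.0010; V=2.995200+0.004800+-0.000960=2.9990

0 0 source 3.0000
1 3 load 2.4000
2 6 source 3.0000
3 9 load 2.8800
4 12 source 3.0000
5 15 load 2.9760
6 18 source 3.0000
7 21 load 2.9952
8 24 source 3.0000
9 27 load 2.9990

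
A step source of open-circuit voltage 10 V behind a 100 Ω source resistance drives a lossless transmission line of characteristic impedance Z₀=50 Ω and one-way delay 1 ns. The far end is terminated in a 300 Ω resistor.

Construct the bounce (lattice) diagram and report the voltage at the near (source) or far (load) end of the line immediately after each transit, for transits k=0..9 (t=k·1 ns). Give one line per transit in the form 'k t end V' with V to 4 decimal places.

0 0 source 3.3333
1 1 load 5.7143
2 2 source 6.5079
3 3 load 7.0748
4 4 source 7.2638
5 5 load 7.3988
6 6 source 7.4438
7 7 load 7.4759
8 8 source 7.4866
9 9 load 7.4943

Γ_L=0.714286, Γ_S=0.333333; launch V₁=10·50/150=3.333333
k=0 src: V=3.3333
k=1 load: inc=3.333333, refl=3.333333·0.714286=2.3810; V=0.000000+3.333333+2.380952=5.7143
k=2 src: inc=2.380952, refl=2.380952·0.333333=0.7937; V=3.333333+2.380952+0.793651=6.5079
k=3 load: inc=0.793651, refl=0.793651·0.714286=0.5669; V=5.714286+0.793651+0.566893=7.0748
k=4 src: inc=0.566893, refl=0.566893·0.333333=0.1890; V=6.507937+0.566893+0.188964=7.2638
k=5 load: inc=0.188964, refl=0.188964·0.714286=0.1350; V=7.074830+0.188964+0.134975=7.3988
k=6 src: inc=0.134975, refl=0.134975·0.333333=0.0450; V=7.263794+0.134975+0.044992=7.4438
k=7 load: inc=0.044992, refl=0.044992·0.714286=0.0321; V=7.398769+0.044992+0.032137=7.4759
k=8 src: inc=0.032137, refl=0.032137·0.333333=0.0107; V=7.443761+0.032137+0.010712=7.4866
k=9 load: inc=0.010712, refl=0.010712·0.714286=0.0077; V=7.475897+0.010712+0.007652=7.4943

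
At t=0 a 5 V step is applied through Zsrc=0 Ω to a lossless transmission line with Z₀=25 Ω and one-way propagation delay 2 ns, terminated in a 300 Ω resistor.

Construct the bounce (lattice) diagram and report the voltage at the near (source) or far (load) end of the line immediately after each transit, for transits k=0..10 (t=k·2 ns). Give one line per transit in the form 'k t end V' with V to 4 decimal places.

0 0 source 5.0000
1 2 load 9.2308
2 4 source 5.0000
3 6 load 1.4201
4 8 source 5.0000
5 10 load 8.0291
6 12 source 5.0000
7 14 load 2.4369
8 16 source 5.0000
9 18 load 7.1688
10 20 source 5.0000

Γ_L=0.846154, Γ_S=-1.000000; launch V₁=5·25/25=5.000000
k=0 src: V=5.0000
k=1 load: inc=5.000000, refl=5.000000·0.846154=4.2308; V=0.000000+5.000000+4.230769=9.2308
k=2 src: inc=4.230769, refl=4.230769·-1.000000=-4.2308; V=5.000000+4.230769+-4.230769=5.0000
k=3 load: inc=-4.230769, refl=-4.230769·0.846154=-3.5799; V=9.230769+-4.230769+-3.579882=1.4201
k=4 src: inc=-3.579882, refl=-3.579882·-1.000000=3.5799; V=5.000000+-3.579882+3.579882=5.0000
k=5 load: inc=3.579882, refl=3.579882·0.846154=3.0291; V=1.420118+3.579882+3.029131=8.0291
k=6 src: inc=3.029131, refl=3.029131·-1.000000=-3.0291; V=5.000000+3.029131+-3.029131=5.0000
k=7 load: inc=-3.029131, refl=-3.029131·0.846154=-2.5631; V=8.029131+-3.029131+-2.563111=2.4369
k=8 src: inc=-2.563111, refl=-2.563111·-1.000000=2.5631; V=5.000000+-2.563111+2.563111=5.0000
k=9 load: inc=2.563111, refl=2.563111·0.846154=2.1688; V=2.436889+2.563111+2.168786=7.1688
k=10 src: inc=2.168786, refl=2.168786·-1.000000=-2.1688; V=5.000000+2.168786+-2.168786=5.0000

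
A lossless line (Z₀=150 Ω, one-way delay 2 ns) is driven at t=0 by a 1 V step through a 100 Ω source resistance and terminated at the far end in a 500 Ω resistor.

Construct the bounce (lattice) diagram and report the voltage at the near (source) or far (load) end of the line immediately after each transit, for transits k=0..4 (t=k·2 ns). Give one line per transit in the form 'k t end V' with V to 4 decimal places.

Γ_L=0.538462, Γ_S=-0.200000; launch V₁=1·150/250=0.600000
k=0 src: V=0.6000
k=1 load: inc=0.600000, refl=0.600000·0.538462=0.3231; V=0.000000+0.600000+0.323077=0.9231
k=2 src: inc=0.323077, refl=0.323077·-0.200000=-0.0646; V=0.600000+0.323077+-0.064615=0.8585
k=3 load: inc=-0.064615, refl=-0.064615·0.538462=-0.0348; V=0.923077+-0.064615+-0.034793=0.8237
k=4 src: inc=-0.034793, refl=-0.034793·-0.200000=0.0070; V=0.858462+-0.034793+0.006959=0.8306

0 0 source 0.6000
1 2 load 0.9231
2 4 source 0.8585
3 6 load 0.8237
4 8 source 0.8306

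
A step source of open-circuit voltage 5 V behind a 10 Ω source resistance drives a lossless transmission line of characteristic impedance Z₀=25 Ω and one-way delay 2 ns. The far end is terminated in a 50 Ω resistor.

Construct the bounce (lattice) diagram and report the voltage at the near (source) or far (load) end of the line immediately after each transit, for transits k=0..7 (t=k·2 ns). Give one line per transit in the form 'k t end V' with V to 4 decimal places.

0 0 source 3.5714
1 2 load 4.7619
2 4 source 4.2517
3 6 load 4.0816
4 8 source 4.1545
5 10 load 4.1788
6 12 source 4.1684
7 14 load 4.1649

Γ_L=0.333333, Γ_S=-0.428571; launch V₁=5·25/35=3.571429
k=0 src: V=3.5714
k=1 load: inc=3.571429, refl=3.571429·0.333333=1.1905; V=0.000000+3.571429+1.190476=4.7619
k=2 src: inc=1.190476, refl=1.190476·-0.428571=-0.5102; V=3.571429+1.190476+-0.510204=4.2517
k=3 load: inc=-0.510204, refl=-0.510204·0.333333=-0.1701; V=4.761905+-0.510204+-0.170068=4.0816
k=4 src: inc=-0.170068, refl=-0.170068·-0.428571=0.0729; V=4.251701+-0.170068+0.072886=4.1545
k=5 load: inc=0.072886, refl=0.072886·0.333333=0.0243; V=4.081633+0.072886+0.024295=4.1788
k=6 src: inc=0.024295, refl=0.024295·-0.428571=-0.0104; V=4.154519+0.024295+-0.010412=4.1684
k=7 load: inc=-0.010412, refl=-0.010412·0.333333=-0.0035; V=4.178814+-0.010412+-0.003471=4.1649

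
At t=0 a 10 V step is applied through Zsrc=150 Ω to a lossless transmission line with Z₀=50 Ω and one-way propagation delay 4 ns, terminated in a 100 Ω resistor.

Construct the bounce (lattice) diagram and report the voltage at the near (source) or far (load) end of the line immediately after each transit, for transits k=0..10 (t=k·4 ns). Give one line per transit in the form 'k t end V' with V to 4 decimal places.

0 0 source 2.5000
1 4 load 3.3333
2 8 source 3.7500
3 12 load 3.8889
4 16 source 3.9583
5 20 load 3.9815
6 24 source 3.9931
7 28 load 3.9969
8 32 source 3.9988
9 36 load 3.9995
10 40 source 3.9998

Γ_L=0.333333, Γ_S=0.500000; launch V₁=10·50/200=2.500000
k=0 src: V=2.5000
k=1 load: inc=2.500000, refl=2.500000·0.333333=0.8333; V=0.000000+2.500000+0.833333=3.3333
k=2 src: inc=0.833333, refl=0.833333·0.500000=0.4167; V=2.500000+0.833333+0.416667=3.7500
k=3 load: inc=0.416667, refl=0.416667·0.333333=0.1389; V=3.333333+0.416667+0.138889=3.8889
k=4 src: inc=0.138889, refl=0.138889·0.500000=0.0694; V=3.750000+0.138889+0.069444=3.9583
k=5 load: inc=0.069444, refl=0.069444·0.333333=0.0231; V=3.888889+0.069444+0.023148=3.9815
k=6 src: inc=0.023148, refl=0.023148·0.500000=0.0116; V=3.958333+0.023148+0.011574=3.9931
k=7 load: inc=0.011574, refl=0.011574·0.333333=0.0039; V=3.981481+0.011574+0.003858=3.9969
k=8 src: inc=0.003858, refl=0.003858·0.500000=0.0019; V=3.993056+0.003858+0.001929=3.9988
k=9 load: inc=0.001929, refl=0.001929·0.333333=0.0006; V=3.996914+0.001929+0.000643=3.9995
k=10 src: inc=0.000643, refl=0.000643·0.500000=0.0003; V=3.998843+0.000643+0.000322=3.9998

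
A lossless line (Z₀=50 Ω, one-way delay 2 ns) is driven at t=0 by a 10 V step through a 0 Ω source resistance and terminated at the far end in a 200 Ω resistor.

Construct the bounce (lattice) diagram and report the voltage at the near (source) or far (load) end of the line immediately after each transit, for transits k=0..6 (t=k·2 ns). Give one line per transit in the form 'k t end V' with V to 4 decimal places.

0 0 source 10.0000
1 2 load 16.0000
2 4 source 10.0000
3 6 load 6.4000
4 8 source 10.0000
5 10 load 12.1600
6 12 source 10.0000

Γ_L=0.600000, Γ_S=-1.000000; launch V₁=10·50/50=10.000000
k=0 src: V=10.0000
k=1 load: inc=10.000000, refl=10.000000·0.600000=6.0000; V=0.000000+10.000000+6.000000=16.0000
k=2 src: inc=6.000000, refl=6.000000·-1.000000=-6.0000; V=10.000000+6.000000+-6.000000=10.0000
k=3 load: inc=-6.000000, refl=-6.000000·0.600000=-3.6000; V=16.000000+-6.000000+-3.600000=6.4000
k=4 src: inc=-3.600000, refl=-3.600000·-1.000000=3.6000; V=10.000000+-3.600000+3.600000=10.0000
k=5 load: inc=3.600000, refl=3.600000·0.600000=2.1600; V=6.400000+3.600000+2.160000=12.1600
k=6 src: inc=2.160000, refl=2.160000·-1.000000=-2.1600; V=10.000000+2.160000+-2.160000=10.0000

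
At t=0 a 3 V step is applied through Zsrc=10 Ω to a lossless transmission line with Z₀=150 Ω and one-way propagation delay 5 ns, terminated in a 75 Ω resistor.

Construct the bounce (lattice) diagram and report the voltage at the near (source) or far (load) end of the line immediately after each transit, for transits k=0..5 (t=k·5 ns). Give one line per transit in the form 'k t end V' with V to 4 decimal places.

Γ_L=-0.333333, Γ_S=-0.875000; launch V₁=3·150/160=2.812500
k=0 src: V=2.8125
k=1 load: inc=2.812500, refl=2.812500·-0.333333=-0.9375; V=0.000000+2.812500+-0.937500=1.8750
k=2 src: inc=-0.937500, refl=-0.937500·-0.875000=0.8203; V=2.812500+-0.937500+0.820312=2.6953
k=3 load: inc=0.820312, refl=0.820312·-0.333333=-0.2734; V=1.875000+0.820312+-0.273438=2.4219
k=4 src: inc=-0.273438, refl=-0.273438·-0.875000=0.2393; V=2.695312+-0.273438+0.239258=2.6611
k=5 load: inc=0.239258, refl=0.239258·-0.333333=-0.0798; V=2.421875+0.239258+-0.079753=2.5814

0 0 source 2.8125
1 5 load 1.8750
2 10 source 2.6953
3 15 load 2.4219
4 20 source 2.6611
5 25 load 2.5814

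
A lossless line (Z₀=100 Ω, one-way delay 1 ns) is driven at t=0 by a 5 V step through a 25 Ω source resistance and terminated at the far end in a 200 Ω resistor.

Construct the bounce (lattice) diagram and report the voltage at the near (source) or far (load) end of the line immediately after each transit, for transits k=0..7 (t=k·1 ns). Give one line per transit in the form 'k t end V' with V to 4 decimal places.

Γ_L=0.333333, Γ_S=-0.600000; launch V₁=5·100/125=4.000000
k=0 src: V=4.0000
k=1 load: inc=4.000000, refl=4.000000·0.333333=1.3333; V=0.000000+4.000000+1.333333=5.3333
k=2 src: inc=1.333333, refl=1.333333·-0.600000=-0.8000; V=4.000000+1.333333+-0.800000=4.5333
k=3 load: inc=-0.800000, refl=-0.800000·0.333333=-0.2667; V=5.333333+-0.800000+-0.266667=4.2667
k=4 src: inc=-0.266667, refl=-0.266667·-0.600000=0.1600; V=4.533333+-0.266667+0.160000=4.4267
k=5 load: inc=0.160000, refl=0.160000·0.333333=0.0533; V=4.266667+0.160000+0.053333=4.4800
k=6 src: inc=0.053333, refl=0.053333·-0.600000=-0.0320; V=4.426667+0.053333+-0.032000=4.4480
k=7 load: inc=-0.032000, refl=-0.032000·0.333333=-0.0107; V=4.480000+-0.032000+-0.010667=4.4373

0 0 source 4.0000
1 1 load 5.3333
2 2 source 4.5333
3 3 load 4.2667
4 4 source 4.4267
5 5 load 4.4800
6 6 source 4.4480
7 7 load 4.4373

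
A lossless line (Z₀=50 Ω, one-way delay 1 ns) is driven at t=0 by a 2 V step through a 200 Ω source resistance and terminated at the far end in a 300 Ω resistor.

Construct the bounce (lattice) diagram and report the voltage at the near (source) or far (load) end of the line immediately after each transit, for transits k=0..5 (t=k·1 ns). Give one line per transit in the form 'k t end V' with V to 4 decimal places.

Γ_L=0.714286, Γ_S=0.600000; launch V₁=2·50/250=0.400000
k=0 src: V=0.4000
k=1 load: inc=0.400000, refl=0.400000·0.714286=0.2857; V=0.000000+0.400000+0.285714=0.6857
k=2 src: inc=0.285714, refl=0.285714·0.600000=0.1714; V=0.400000+0.285714+0.171429=0.8571
k=3 load: inc=0.171429, refl=0.171429·0.714286=0.1224; V=0.685714+0.171429+0.122449=0.9796
k=4 src: inc=0.122449, refl=0.122449·0.600000=0.0735; V=0.857143+0.122449+0.073469=1.0531
k=5 load: inc=0.073469, refl=0.073469·0.714286=0.0525; V=0.979592+0.073469+0.052478=1.1055

0 0 source 0.4000
1 1 load 0.6857
2 2 source 0.8571
3 3 load 0.9796
4 4 source 1.0531
5 5 load 1.1055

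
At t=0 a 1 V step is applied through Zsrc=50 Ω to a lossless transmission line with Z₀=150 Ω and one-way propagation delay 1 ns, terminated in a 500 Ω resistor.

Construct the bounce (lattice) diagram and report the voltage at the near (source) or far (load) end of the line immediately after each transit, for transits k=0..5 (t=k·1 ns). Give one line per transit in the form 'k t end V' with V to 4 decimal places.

0 0 source 0.7500
1 1 load 1.1538
2 2 source 0.9519
3 3 load 0.8432
4 4 source 0.8976
5 5 load 0.9268

Γ_L=0.538462, Γ_S=-0.500000; launch V₁=1·150/200=0.750000
k=0 src: V=0.7500
k=1 load: inc=0.750000, refl=0.750000·0.538462=0.4038; V=0.000000+0.750000+0.403846=1.1538
k=2 src: inc=0.403846, refl=0.403846·-0.500000=-0.2019; V=0.750000+0.403846+-0.201923=0.9519
k=3 load: inc=-0.201923, refl=-0.201923·0.538462=-0.1087; V=1.153846+-0.201923+-0.108728=0.8432
k=4 src: inc=-0.108728, refl=-0.108728·-0.500000=0.0544; V=0.951923+-0.108728+0.054364=0.8976
k=5 load: inc=0.054364, refl=0.054364·0.538462=0.0293; V=0.843195+0.054364+0.029273=0.9268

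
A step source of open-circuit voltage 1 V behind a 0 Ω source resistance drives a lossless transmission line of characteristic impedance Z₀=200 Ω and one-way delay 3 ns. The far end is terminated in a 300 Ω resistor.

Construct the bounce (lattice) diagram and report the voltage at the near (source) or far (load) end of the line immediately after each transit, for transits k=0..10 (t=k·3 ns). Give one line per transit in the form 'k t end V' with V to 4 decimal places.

Γ_L=0.200000, Γ_S=-1.000000; launch V₁=1·200/200=1.000000
k=0 src: V=1.0000
k=1 load: inc=1.000000, refl=1.000000·0.200000=0.2000; V=0.000000+1.000000+0.200000=1.2000
k=2 src: inc=0.200000, refl=0.200000·-1.000000=-0.2000; V=1.000000+0.200000+-0.200000=1.0000
k=3 load: inc=-0.200000, refl=-0.200000·0.200000=-0.0400; V=1.200000+-0.200000+-0.040000=0.9600
k=4 src: inc=-0.040000, refl=-0.040000·-1.000000=0.0400; V=1.000000+-0.040000+0.040000=1.0000
k=5 load: inc=0.040000, refl=0.040000·0.200000=0.0080; V=0.960000+0.040000+0.008000=1.0080
k=6 src: inc=0.008000, refl=0.008000·-1.000000=-0.0080; V=1.000000+0.008000+-0.008000=1.0000
k=7 load: inc=-0.008000, refl=-0.008000·0.200000=-0.0016; V=1.008000+-0.008000+-0.001600=0.9984
k=8 src: inc=-0.001600, refl=-0.001600·-1.000000=0.0016; V=1.000000+-0.001600+0.001600=1.0000
k=9 load: inc=0.001600, refl=0.001600·0.200000=0.0003; V=0.998400+0.001600+0.000320=1.0003
k=10 src: inc=0.000320, refl=0.000320·-1.000000=-0.0003; V=1.000000+0.000320+-0.000320=1.0000

0 0 source 1.0000
1 3 load 1.2000
2 6 source 1.0000
3 9 load 0.9600
4 12 source 1.0000
5 15 load 1.0080
6 18 source 1.0000
7 21 load 0.9984
8 24 source 1.0000
9 27 load 1.0003
10 30 source 1.0000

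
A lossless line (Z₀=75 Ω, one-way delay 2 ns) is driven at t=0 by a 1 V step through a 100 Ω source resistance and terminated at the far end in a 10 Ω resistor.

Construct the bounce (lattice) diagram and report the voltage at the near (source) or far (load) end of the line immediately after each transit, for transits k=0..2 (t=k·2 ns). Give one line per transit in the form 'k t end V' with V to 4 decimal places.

Γ_L=-0.764706, Γ_S=0.142857; launch V₁=1·75/175=0.428571
k=0 src: V=0.4286
k=1 load: inc=0.428571, refl=0.428571·-0.764706=-0.3277; V=0.000000+0.428571+-0.327731=0.1008
k=2 src: inc=-0.327731, refl=-0.327731·0.142857=-0.0468; V=0.428571+-0.327731+-0.046819=0.0540

0 0 source 0.4286
1 2 load 0.1008
2 4 source 0.0540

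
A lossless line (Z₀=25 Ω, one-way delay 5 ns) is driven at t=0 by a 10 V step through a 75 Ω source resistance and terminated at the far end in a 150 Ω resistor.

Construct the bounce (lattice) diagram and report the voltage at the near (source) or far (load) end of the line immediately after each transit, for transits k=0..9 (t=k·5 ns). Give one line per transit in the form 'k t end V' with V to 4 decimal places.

Γ_L=0.714286, Γ_S=0.500000; launch V₁=10·25/100=2.500000
k=0 src: V=2.5000
k=1 load: inc=2.500000, refl=2.500000·0.714286=1.7857; V=0.000000+2.500000+1.785714=4.2857
k=2 src: inc=1.785714, refl=1.785714·0.500000=0.8929; V=2.500000+1.785714+0.892857=5.1786
k=3 load: inc=0.892857, refl=0.892857·0.714286=0.6378; V=4.285714+0.892857+0.637755=5.8163
k=4 src: inc=0.637755, refl=0.637755·0.500000=0.3189; V=5.178571+0.637755+0.318878=6.1352
k=5 load: inc=0.318878, refl=0.318878·0.714286=0.2278; V=5.816327+0.318878+0.227770=6.3630
k=6 src: inc=0.227770, refl=0.227770·0.500000=0.1139; V=6.135204+0.227770+0.113885=6.4769
k=7 load: inc=0.113885, refl=0.113885·0.714286=0.0813; V=6.362974+0.113885+0.081346=6.5582
k=8 src: inc=0.081346, refl=0.081346·0.500000=0.0407; V=6.476859+0.081346+0.040673=6.5989
k=9 load: inc=0.040673, refl=0.040673·0.714286=0.0291; V=6.558205+0.040673+0.029052=6.6279

0 0 source 2.5000
1 5 load 4.2857
2 10 source 5.1786
3 15 load 5.8163
4 20 source 6.1352
5 25 load 6.3630
6 30 source 6.4769
7 35 load 6.5582
8 40 source 6.5989
9 45 load 6.6279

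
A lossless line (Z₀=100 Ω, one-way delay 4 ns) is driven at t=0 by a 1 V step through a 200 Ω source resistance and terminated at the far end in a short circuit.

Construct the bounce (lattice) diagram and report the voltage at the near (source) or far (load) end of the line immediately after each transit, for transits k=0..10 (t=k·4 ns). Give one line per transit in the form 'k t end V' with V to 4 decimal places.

Γ_L=-1.000000, Γ_S=0.333333; launch V₁=1·100/300=0.333333
k=0 src: V=0.3333
k=1 load: inc=0.333333, refl=0.333333·-1.000000=-0.3333; V=0.000000+0.333333+-0.333333=0.0000
k=2 src: inc=-0.333333, refl=-0.333333·0.333333=-0.1111; V=0.333333+-0.333333+-0.111111=-0.1111
k=3 load: inc=-0.111111, refl=-0.111111·-1.000000=0.1111; V=0.000000+-0.111111+0.111111=0.0000
k=4 src: inc=0.111111, refl=0.111111·0.333333=0.0370; V=-0.111111+0.111111+0.037037=0.0370
k=5 load: inc=0.037037, refl=0.037037·-1.000000=-0.0370; V=0.000000+0.037037+-0.037037=0.0000
k=6 src: inc=-0.037037, refl=-0.037037·0.333333=-0.0123; V=0.037037+-0.037037+-0.012346=-0.0123
k=7 load: inc=-0.012346, refl=-0.012346·-1.000000=0.0123; V=0.000000+-0.012346+0.012346=0.0000
k=8 src: inc=0.012346, refl=0.012346·0.333333=0.0041; V=-0.012346+0.012346+0.004115=0.0041
k=9 load: inc=0.004115, refl=0.004115·-1.000000=-0.0041; V=0.000000+0.004115+-0.004115=0.0000
k=10 src: inc=-0.004115, refl=-0.004115·0.333333=-0.0014; V=0.004115+-0.004115+-0.001372=-0.0014

0 0 source 0.3333
1 4 load 0.0000
2 8 source -0.1111
3 12 load 0.0000
4 16 source 0.0370
5 20 load 0.0000
6 24 source -0.0123
7 28 load 0.0000
8 32 source 0.0041
9 36 load 0.0000
10 40 source -0.0014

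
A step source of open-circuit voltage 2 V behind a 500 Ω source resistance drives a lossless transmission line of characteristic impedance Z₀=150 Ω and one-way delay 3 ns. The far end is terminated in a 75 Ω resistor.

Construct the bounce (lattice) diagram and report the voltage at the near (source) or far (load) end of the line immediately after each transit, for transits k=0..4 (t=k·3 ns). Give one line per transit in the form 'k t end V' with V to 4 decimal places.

0 0 source 0.4615
1 3 load 0.3077
2 6 source 0.2249
3 9 load 0.2525
4 12 source 0.2673

Γ_L=-0.333333, Γ_S=0.538462; launch V₁=2·150/650=0.461538
k=0 src: V=0.4615
k=1 load: inc=0.461538, refl=0.461538·-0.333333=-0.1538; V=0.000000+0.461538+-0.153846=0.3077
k=2 src: inc=-0.153846, refl=-0.153846·0.538462=-0.0828; V=0.461538+-0.153846+-0.082840=0.2249
k=3 load: inc=-0.082840, refl=-0.082840·-0.333333=0.0276; V=0.307692+-0.082840+0.027613=0.2525
k=4 src: inc=0.027613, refl=0.027613·0.538462=0.0149; V=0.224852+0.027613+0.014869=0.2673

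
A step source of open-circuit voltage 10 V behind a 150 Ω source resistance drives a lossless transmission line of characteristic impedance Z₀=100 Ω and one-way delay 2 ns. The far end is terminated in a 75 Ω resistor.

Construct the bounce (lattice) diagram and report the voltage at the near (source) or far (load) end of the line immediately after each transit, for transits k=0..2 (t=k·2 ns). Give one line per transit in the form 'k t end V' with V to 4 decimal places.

Γ_L=-0.142857, Γ_S=0.200000; launch V₁=10·100/250=4.000000
k=0 src: V=4.0000
k=1 load: inc=4.000000, refl=4.000000·-0.142857=-0.5714; V=0.000000+4.000000+-0.571429=3.4286
k=2 src: inc=-0.571429, refl=-0.571429·0.200000=-0.1143; V=4.000000+-0.571429+-0.114286=3.3143

0 0 source 4.0000
1 2 load 3.4286
2 4 source 3.3143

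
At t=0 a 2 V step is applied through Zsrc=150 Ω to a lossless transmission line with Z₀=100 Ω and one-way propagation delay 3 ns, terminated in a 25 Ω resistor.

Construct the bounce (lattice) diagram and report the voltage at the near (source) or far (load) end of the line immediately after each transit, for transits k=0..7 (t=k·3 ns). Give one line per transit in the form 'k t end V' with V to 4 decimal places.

Γ_L=-0.600000, Γ_S=0.200000; launch V₁=2·100/250=0.800000
k=0 src: V=0.8000
k=1 load: inc=0.800000, refl=0.800000·-0.600000=-0.4800; V=0.000000+0.800000+-0.480000=0.3200
k=2 src: inc=-0.480000, refl=-0.480000·0.200000=-0.0960; V=0.800000+-0.480000+-0.096000=0.2240
k=3 load: inc=-0.096000, refl=-0.096000·-0.600000=0.0576; V=0.320000+-0.096000+0.057600=0.2816
k=4 src: inc=0.057600, refl=0.057600·0.200000=0.0115; V=0.224000+0.057600+0.011520=0.2931
k=5 load: inc=0.011520, refl=0.011520·-0.600000=-0.0069; V=0.281600+0.011520+-0.006912=0.2862
k=6 src: inc=-0.006912, refl=-0.006912·0.200000=-0.0014; V=0.293120+-0.006912+-0.001382=0.2848
k=7 load: inc=-0.001382, refl=-0.001382·-0.600000=0.0008; V=0.286208+-0.001382+0.000829=0.2857

0 0 source 0.8000
1 3 load 0.3200
2 6 source 0.2240
3 9 load 0.2816
4 12 source 0.2931
5 15 load 0.2862
6 18 source 0.2848
7 21 load 0.2857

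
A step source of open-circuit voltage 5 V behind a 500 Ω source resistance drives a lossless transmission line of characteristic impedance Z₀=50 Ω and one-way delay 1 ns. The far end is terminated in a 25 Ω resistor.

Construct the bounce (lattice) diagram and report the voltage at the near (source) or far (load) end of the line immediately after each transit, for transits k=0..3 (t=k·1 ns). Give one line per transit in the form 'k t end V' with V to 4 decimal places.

0 0 source 0.4545
1 1 load 0.3030
2 2 source 0.1791
3 3 load 0.2204

Γ_L=-0.333333, Γ_S=0.818182; launch V₁=5·50/550=0.454545
k=0 src: V=0.4545
k=1 load: inc=0.454545, refl=0.454545·-0.333333=-0.1515; V=0.000000+0.454545+-0.151515=0.3030
k=2 src: inc=-0.151515, refl=-0.151515·0.818182=-0.1240; V=0.454545+-0.151515+-0.123967=0.1791
k=3 load: inc=-0.123967, refl=-0.123967·-0.333333=0.0413; V=0.303030+-0.123967+0.041322=0.2204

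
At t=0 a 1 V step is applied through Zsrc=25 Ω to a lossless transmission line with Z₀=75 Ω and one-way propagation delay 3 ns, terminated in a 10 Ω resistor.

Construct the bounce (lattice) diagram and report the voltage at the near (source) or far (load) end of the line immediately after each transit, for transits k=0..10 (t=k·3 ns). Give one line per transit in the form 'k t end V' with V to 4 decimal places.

0 0 source 0.7500
1 3 load 0.1765
2 6 source 0.4632
3 9 load 0.2439
4 12 source 0.3536
5 15 load 0.2697
6 18 source 0.3117
7 21 load 0.2796
8 24 source 0.2956
9 27 load 0.2834
10 30 source 0.2895

Γ_L=-0.764706, Γ_S=-0.500000; launch V₁=1·75/100=0.750000
k=0 src: V=0.7500
k=1 load: inc=0.750000, refl=0.750000·-0.764706=-0.5735; V=0.000000+0.750000+-0.573529=0.1765
k=2 src: inc=-0.573529, refl=-0.573529·-0.500000=0.2868; V=0.750000+-0.573529+0.286765=0.4632
k=3 load: inc=0.286765, refl=0.286765·-0.764706=-0.2193; V=0.176471+0.286765+-0.219291=0.2439
k=4 src: inc=-0.219291, refl=-0.219291·-0.500000=0.1096; V=0.463235+-0.219291+0.109645=0.3536
k=5 load: inc=0.109645, refl=0.109645·-0.764706=-0.0838; V=0.243945+0.109645+-0.083846=0.2697
k=6 src: inc=-0.083846, refl=-0.083846·-0.500000=0.0419; V=0.353590+-0.083846+0.041923=0.3117
k=7 load: inc=0.041923, refl=0.041923·-0.764706=-0.0321; V=0.269744+0.041923+-0.032059=0.2796
k=8 src: inc=-0.032059, refl=-0.032059·-0.500000=0.0160; V=0.311667+-0.032059+0.016029=0.2956
k=9 load: inc=0.016029, refl=0.016029·-0.764706=-0.0123; V=0.279608+0.016029+-0.012258=0.2834
k=10 src: inc=-0.012258, refl=-0.012258·-0.500000=0.0061; V=0.295637+-0.012258+0.006129=0.2895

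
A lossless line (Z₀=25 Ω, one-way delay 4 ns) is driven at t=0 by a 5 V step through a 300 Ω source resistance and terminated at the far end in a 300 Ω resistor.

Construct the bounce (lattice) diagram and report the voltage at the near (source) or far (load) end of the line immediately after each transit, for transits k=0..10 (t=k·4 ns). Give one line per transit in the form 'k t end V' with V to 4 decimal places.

0 0 source 0.3846
1 4 load 0.7101
2 8 source 0.9854
3 12 load 1.2184
4 16 source 1.4156
5 20 load 1.5824
6 24 source 1.7236
7 28 load 1.8430
8 32 source 1.9441
9 36 load 2.0296
10 40 source 2.1020

Γ_L=0.846154, Γ_S=0.846154; launch V₁=5·25/325=0.384615
k=0 src: V=0.3846
k=1 load: inc=0.384615, refl=0.384615·0.846154=0.3254; V=0.000000+0.384615+0.325444=0.7101
k=2 src: inc=0.325444, refl=0.325444·0.846154=0.2754; V=0.384615+0.325444+0.275376=0.9854
k=3 load: inc=0.275376, refl=0.275376·0.846154=0.2330; V=0.710059+0.275376+0.233010=1.2184
k=4 src: inc=0.233010, refl=0.233010·0.846154=0.1972; V=0.985435+0.233010+0.197162=1.4156
k=5 load: inc=0.197162, refl=0.197162·0.846154=0.1668; V=1.218445+0.197162+0.166830=1.5824
k=6 src: inc=0.166830, refl=0.166830·0.846154=0.1412; V=1.415607+0.166830+0.141164=1.7236
k=7 load: inc=0.141164, refl=0.141164·0.846154=0.1194; V=1.582437+0.141164+0.119446=1.8430
k=8 src: inc=0.119446, refl=0.119446·0.846154=0.1011; V=1.723600+0.119446+0.101070=1.9441
k=9 load: inc=0.101070, refl=0.101070·0.846154=0.0855; V=1.843046+0.101070+0.085521=2.0296
k=10 src: inc=0.085521, refl=0.085521·0.846154=0.0724; V=1.944116+0.085521+0.072364=2.1020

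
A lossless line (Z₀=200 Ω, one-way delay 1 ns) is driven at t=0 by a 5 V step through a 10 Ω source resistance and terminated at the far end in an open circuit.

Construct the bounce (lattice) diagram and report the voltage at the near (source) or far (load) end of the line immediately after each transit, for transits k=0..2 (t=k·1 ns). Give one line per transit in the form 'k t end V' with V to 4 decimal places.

0 0 source 4.7619
1 1 load 9.5238
2 2 source 5.2154

Γ_L=1.000000, Γ_S=-0.904762; launch V₁=5·200/210=4.761905
k=0 src: V=4.7619
k=1 load: inc=4.761905, refl=4.761905·1.000000=4.7619; V=0.000000+4.761905+4.761905=9.5238
k=2 src: inc=4.761905, refl=4.761905·-0.904762=-4.3084; V=4.761905+4.761905+-4.308390=5.2154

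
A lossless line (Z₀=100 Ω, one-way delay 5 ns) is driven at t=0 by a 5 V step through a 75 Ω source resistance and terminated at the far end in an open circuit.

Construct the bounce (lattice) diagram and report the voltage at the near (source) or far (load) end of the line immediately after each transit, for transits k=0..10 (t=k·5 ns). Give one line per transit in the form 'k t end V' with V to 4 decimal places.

0 0 source 2.8571
1 5 load 5.7143
2 10 source 5.3061
3 15 load 4.8980
4 20 source 4.9563
5 25 load 5.0146
6 30 source 5.0062
7 35 load 4.9979
8 40 source 4.9991
9 45 load 5.0003
10 50 source 5.0001

Γ_L=1.000000, Γ_S=-0.142857; launch V₁=5·100/175=2.857143
k=0 src: V=2.8571
k=1 load: inc=2.857143, refl=2.857143·1.000000=2.8571; V=0.000000+2.857143+2.857143=5.7143
k=2 src: inc=2.857143, refl=2.857143·-0.142857=-0.4082; V=2.857143+2.857143+-0.408163=5.3061
k=3 load: inc=-0.408163, refl=-0.408163·1.000000=-0.4082; V=5.714286+-0.408163+-0.408163=4.8980
k=4 src: inc=-0.408163, refl=-0.408163·-0.142857=0.0583; V=5.306122+-0.408163+0.058309=4.9563
k=5 load: inc=0.058309, refl=0.058309·1.000000=0.0583; V=4.897959+0.058309+0.058309=5.0146
k=6 src: inc=0.058309, refl=0.058309·-0.142857=-0.0083; V=4.956268+0.058309+-0.008330=5.0062
k=7 load: inc=-0.008330, refl=-0.008330·1.000000=-0.0083; V=5.014577+-0.008330+-0.008330=4.9979
k=8 src: inc=-0.008330, refl=-0.008330·-0.142857=0.0012; V=5.006247+-0.008330+0.001190=4.9991
k=9 load: inc=0.001190, refl=0.001190·1.000000=0.0012; V=4.997918+0.001190+0.001190=5.0003
k=10 src: inc=0.001190, refl=0.001190·-0.142857=-0.0002; V=4.999108+0.001190+-0.000170=5.0001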